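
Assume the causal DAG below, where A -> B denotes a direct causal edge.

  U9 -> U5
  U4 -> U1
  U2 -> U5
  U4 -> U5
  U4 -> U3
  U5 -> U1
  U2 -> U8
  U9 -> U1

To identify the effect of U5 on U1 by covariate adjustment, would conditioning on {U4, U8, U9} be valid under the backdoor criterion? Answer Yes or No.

Yes

Backdoor paths from U5 to U1 (paths whose first edge points into U5):
  P1: U5 <- U4 -> U1
  P2: U5 <- U9 -> U1
Condition 1 (no descendant of U5 in the set): holds — descendants of U5 are {U1}; none are in {U4, U8, U9}.
Condition 2 (every backdoor path blocked by {U4, U8, U9}):
  P1: blocked at fork node U4 ∈ conditioning set.
  P2: blocked at fork node U9 ∈ conditioning set.
{U4, U8, U9} satisfies the backdoor criterion.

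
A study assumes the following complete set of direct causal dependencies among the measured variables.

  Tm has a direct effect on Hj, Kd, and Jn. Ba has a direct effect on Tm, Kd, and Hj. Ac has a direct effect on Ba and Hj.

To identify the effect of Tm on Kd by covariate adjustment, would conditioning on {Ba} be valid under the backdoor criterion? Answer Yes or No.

Yes

Backdoor paths from Tm to Kd (paths whose first edge points into Tm):
  P1: Tm <- Ba -> Kd
Condition 1 (no descendant of Tm in the set): holds — descendants of Tm are {Hj, Jn, Kd}; none are in {Ba}.
Condition 2 (every backdoor path blocked by {Ba}):
  P1: blocked at fork node Ba ∈ conditioning set.
{Ba} satisfies the backdoor criterion.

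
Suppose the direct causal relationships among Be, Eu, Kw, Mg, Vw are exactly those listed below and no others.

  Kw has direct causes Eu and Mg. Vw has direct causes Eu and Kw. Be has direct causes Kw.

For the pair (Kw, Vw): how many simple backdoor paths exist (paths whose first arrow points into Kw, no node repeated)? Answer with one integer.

1

A backdoor path from Kw to Vw is any simple undirected path whose first edge points into Kw (i.e. leaves Kw via a parent).
Parents of Kw: {Eu, Mg}.
Enumerating:
  P1: Kw <- Eu -> Vw
That exhausts the simple backdoor paths. Count: 1.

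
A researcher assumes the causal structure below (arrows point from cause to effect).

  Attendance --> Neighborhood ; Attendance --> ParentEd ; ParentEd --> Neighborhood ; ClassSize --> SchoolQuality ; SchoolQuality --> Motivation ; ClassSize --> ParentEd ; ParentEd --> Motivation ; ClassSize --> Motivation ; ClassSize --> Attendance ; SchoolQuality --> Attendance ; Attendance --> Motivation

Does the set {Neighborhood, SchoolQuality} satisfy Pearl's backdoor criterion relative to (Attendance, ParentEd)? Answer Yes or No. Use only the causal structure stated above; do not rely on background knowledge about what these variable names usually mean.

Backdoor paths from Attendance to ParentEd (paths whose first edge points into Attendance):
  P1: Attendance <- ClassSize -> SchoolQuality -> Motivation <- ParentEd
  P2: Attendance <- ClassSize -> ParentEd
  P3: Attendance <- ClassSize -> Motivation <- ParentEd
  P4: Attendance <- SchoolQuality <- ClassSize -> ParentEd
  P5: Attendance <- SchoolQuality <- ClassSize -> Motivation <- ParentEd
  P6: Attendance <- SchoolQuality -> Motivation <- ClassSize -> ParentEd
  P7: Attendance <- SchoolQuality -> Motivation <- ParentEd
Condition 1 (no descendant of Attendance in the set): FAILS — Neighborhood is a descendant of Attendance.
Condition 2 (every backdoor path blocked by {Neighborhood, SchoolQuality}):
  P1: blocked at chain node SchoolQuality ∈ conditioning set.
  P2: open — no interior node is in the conditioning set.
  P3: blocked at collider Motivation (neither it nor any descendant is in the conditioning set).
  P4: blocked at chain node SchoolQuality ∈ conditioning set.
  P5: blocked at chain node SchoolQuality ∈ conditioning set.
  P6: blocked at fork node SchoolQuality ∈ conditioning set.
  P7: blocked at fork node SchoolQuality ∈ conditioning set.
{Neighborhood, SchoolQuality} does not satisfy the backdoor criterion.

No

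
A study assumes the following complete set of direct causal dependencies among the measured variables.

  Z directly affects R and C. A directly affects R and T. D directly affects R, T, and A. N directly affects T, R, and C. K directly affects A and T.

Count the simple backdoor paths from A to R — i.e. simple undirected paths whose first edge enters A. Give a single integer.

6

A backdoor path from A to R is any simple undirected path whose first edge points into A (i.e. leaves A via a parent).
Parents of A: {D, K}.
Enumerating:
  P1: A <- K -> T <- D -> R
  P2: A <- K -> T <- N -> R
  P3: A <- K -> T <- N -> C <- Z -> R
  P4: A <- D -> R
  P5: A <- D -> T <- N -> R
  P6: A <- D -> T <- N -> C <- Z -> R
That exhausts the simple backdoor paths. Count: 6.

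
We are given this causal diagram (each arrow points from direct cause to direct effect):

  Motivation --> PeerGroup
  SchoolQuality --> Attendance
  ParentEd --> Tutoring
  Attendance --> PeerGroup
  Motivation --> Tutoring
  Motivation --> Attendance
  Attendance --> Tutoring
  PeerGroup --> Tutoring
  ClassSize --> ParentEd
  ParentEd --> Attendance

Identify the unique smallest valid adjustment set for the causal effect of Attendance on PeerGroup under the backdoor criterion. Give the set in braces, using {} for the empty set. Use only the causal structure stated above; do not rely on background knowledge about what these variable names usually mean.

Variables eligible for adjustment (non-descendants of Attendance, excluding Attendance and PeerGroup): {ClassSize, Motivation, ParentEd, SchoolQuality}.
Backdoor paths from Attendance to PeerGroup:
  P1: Attendance <- Motivation -> PeerGroup
  P2: Attendance <- Motivation -> Tutoring <- PeerGroup
  P3: Attendance <- ParentEd -> Tutoring <- Motivation -> PeerGroup
  P4: Attendance <- ParentEd -> Tutoring <- PeerGroup
The empty set is not sufficient: P1 (Attendance <- Motivation -> PeerGroup) has no collider blocking it and no conditioned non-collider, so it is open.
Try {Motivation}:
  P1: blocked at fork node Motivation ∈ conditioning set.
  P2: blocked at fork node Motivation ∈ conditioning set.
  P3: blocked at collider Tutoring (neither it nor any descendant is in the conditioning set).
  P4: blocked at collider Tutoring (neither it nor any descendant is in the conditioning set).
{Motivation} contains no descendant of Attendance and blocks every backdoor path.
No other singleton works — e.g. {SchoolQuality} leaves P1 open — so {Motivation} is the unique smallest valid adjustment set.

{Motivation}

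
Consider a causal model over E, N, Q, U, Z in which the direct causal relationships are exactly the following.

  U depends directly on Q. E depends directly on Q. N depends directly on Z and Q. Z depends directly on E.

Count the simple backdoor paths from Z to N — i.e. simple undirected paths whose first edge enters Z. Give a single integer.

A backdoor path from Z to N is any simple undirected path whose first edge points into Z (i.e. leaves Z via a parent).
Parents of Z: {E}.
Enumerating:
  P1: Z <- E <- Q -> N
That exhausts the simple backdoor paths. Count: 1.

1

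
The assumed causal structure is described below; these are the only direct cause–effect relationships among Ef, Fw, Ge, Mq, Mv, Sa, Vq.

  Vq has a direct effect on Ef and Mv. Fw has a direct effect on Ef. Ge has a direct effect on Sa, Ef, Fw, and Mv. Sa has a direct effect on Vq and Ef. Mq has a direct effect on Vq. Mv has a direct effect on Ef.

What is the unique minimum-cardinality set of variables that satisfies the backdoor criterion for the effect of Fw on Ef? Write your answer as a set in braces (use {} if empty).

{Ge}

Variables eligible for adjustment (non-descendants of Fw, excluding Fw and Ef): {Ge, Mq, Mv, Sa, Vq}.
Backdoor paths from Fw to Ef:
  P1: Fw <- Ge -> Sa -> Vq -> Mv -> Ef
  P2: Fw <- Ge -> Sa -> Vq -> Ef
  P3: Fw <- Ge -> Sa -> Ef
  P4: Fw <- Ge -> Mv <- Vq <- Sa -> Ef
  P5: Fw <- Ge -> Mv <- Vq -> Ef
  P6: Fw <- Ge -> Mv -> Ef
  P7: Fw <- Ge -> Ef
The empty set is not sufficient: P1 (Fw <- Ge -> Sa -> Vq -> Mv -> Ef) has no collider blocking it and no conditioned non-collider, so it is open.
Try {Ge}:
  P1: blocked at fork node Ge ∈ conditioning set.
  P2: blocked at fork node Ge ∈ conditioning set.
  P3: blocked at fork node Ge ∈ conditioning set.
  P4: blocked at fork node Ge ∈ conditioning set.
  P5: blocked at fork node Ge ∈ conditioning set.
  P6: blocked at fork node Ge ∈ conditioning set.
  P7: blocked at fork node Ge ∈ conditioning set.
{Ge} contains no descendant of Fw and blocks every backdoor path.
No other singleton works — e.g. {Mq} leaves P1 open — so {Ge} is the unique smallest valid adjustment set.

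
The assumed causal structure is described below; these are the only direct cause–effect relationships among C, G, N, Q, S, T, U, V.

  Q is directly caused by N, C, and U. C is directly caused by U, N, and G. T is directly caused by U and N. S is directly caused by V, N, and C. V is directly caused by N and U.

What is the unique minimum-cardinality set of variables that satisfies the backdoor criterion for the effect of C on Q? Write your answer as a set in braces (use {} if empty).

{N, U}

Variables eligible for adjustment (non-descendants of C, excluding C and Q): {G, N, T, U, V}.
Backdoor paths from C to Q:
  P1: C <- N -> V <- U -> Q
  P2: C <- N -> S <- V <- U -> Q
  P3: C <- N -> Q
  P4: C <- N -> T <- U -> Q
  P5: C <- U -> V <- N -> Q
  P6: C <- U -> V -> S <- N -> Q
  P7: C <- U -> Q
  P8: C <- U -> T <- N -> Q
The empty set is not sufficient: P3 (C <- N -> Q) has no collider blocking it and no conditioned non-collider, so it is open.
Try {N, U}:
  P1: blocked at fork node N ∈ conditioning set.
  P2: blocked at fork node N ∈ conditioning set.
  P3: blocked at fork node N ∈ conditioning set.
  P4: blocked at fork node N ∈ conditioning set.
  P5: blocked at fork node U ∈ conditioning set.
  P6: blocked at fork node U ∈ conditioning set.
  P7: blocked at fork node U ∈ conditioning set.
  P8: blocked at fork node U ∈ conditioning set.
{N, U} contains no descendant of C and blocks every backdoor path.
Every element of {N, U} is needed (dropping N leaves P3 open; dropping U leaves P7 open), so no proper subset is valid.
Among all size-2 subsets of the eligible variables, only {N, U} blocks every backdoor path, so it is the unique smallest valid adjustment set.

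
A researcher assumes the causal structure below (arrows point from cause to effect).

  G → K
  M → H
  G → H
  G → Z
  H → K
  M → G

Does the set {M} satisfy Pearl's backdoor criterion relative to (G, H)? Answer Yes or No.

Backdoor paths from G to H (paths whose first edge points into G):
  P1: G <- M -> H
Condition 1 (no descendant of G in the set): holds — descendants of G are {H, K, Z}; none are in {M}.
Condition 2 (every backdoor path blocked by {M}):
  P1: blocked at fork node M ∈ conditioning set.
{M} satisfies the backdoor criterion.

Yes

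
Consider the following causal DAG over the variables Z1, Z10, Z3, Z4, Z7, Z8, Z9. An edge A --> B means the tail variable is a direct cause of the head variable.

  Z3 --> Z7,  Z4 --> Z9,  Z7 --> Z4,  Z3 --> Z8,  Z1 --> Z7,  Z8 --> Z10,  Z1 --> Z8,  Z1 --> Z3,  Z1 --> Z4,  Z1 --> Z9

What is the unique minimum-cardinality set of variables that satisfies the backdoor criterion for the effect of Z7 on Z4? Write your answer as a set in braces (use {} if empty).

Variables eligible for adjustment (non-descendants of Z7, excluding Z7 and Z4): {Z1, Z10, Z3, Z8}.
Backdoor paths from Z7 to Z4:
  P1: Z7 <- Z1 -> Z4
  P2: Z7 <- Z1 -> Z9 <- Z4
  P3: Z7 <- Z3 <- Z1 -> Z4
  P4: Z7 <- Z3 <- Z1 -> Z9 <- Z4
  P5: Z7 <- Z3 -> Z8 <- Z1 -> Z4
  P6: Z7 <- Z3 -> Z8 <- Z1 -> Z9 <- Z4
The empty set is not sufficient: P1 (Z7 <- Z1 -> Z4) has no collider blocking it and no conditioned non-collider, so it is open.
Try {Z1}:
  P1: blocked at fork node Z1 ∈ conditioning set.
  P2: blocked at fork node Z1 ∈ conditioning set.
  P3: blocked at fork node Z1 ∈ conditioning set.
  P4: blocked at fork node Z1 ∈ conditioning set.
  P5: blocked at collider Z8 (neither it nor any descendant is in the conditioning set).
  P6: blocked at collider Z8 (neither it nor any descendant is in the conditioning set).
{Z1} contains no descendant of Z7 and blocks every backdoor path.
No other singleton works — e.g. {Z3} leaves P1 open — so {Z1} is the unique smallest valid adjustment set.

{Z1}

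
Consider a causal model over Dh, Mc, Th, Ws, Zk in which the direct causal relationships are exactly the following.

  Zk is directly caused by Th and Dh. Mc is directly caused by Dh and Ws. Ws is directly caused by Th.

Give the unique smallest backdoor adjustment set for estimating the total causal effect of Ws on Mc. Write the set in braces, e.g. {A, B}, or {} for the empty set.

{}

Variables eligible for adjustment (non-descendants of Ws, excluding Ws and Mc): {Dh, Th, Zk}.
Backdoor paths from Ws to Mc:
  P1: Ws <- Th -> Zk <- Dh -> Mc
Each backdoor path contains an unconditioned collider, so every path is already blocked with the empty conditioning set:
  P1: blocked at collider Zk (neither it nor any descendant is in the conditioning set).
The empty set is therefore the unique smallest valid set.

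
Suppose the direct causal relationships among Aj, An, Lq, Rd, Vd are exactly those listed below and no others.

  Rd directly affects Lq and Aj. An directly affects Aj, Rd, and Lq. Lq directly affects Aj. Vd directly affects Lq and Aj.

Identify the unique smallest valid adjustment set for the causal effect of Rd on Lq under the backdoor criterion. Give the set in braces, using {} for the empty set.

{An}

Variables eligible for adjustment (non-descendants of Rd, excluding Rd and Lq): {An, Vd}.
Backdoor paths from Rd to Lq:
  P1: Rd <- An -> Lq
  P2: Rd <- An -> Aj <- Vd -> Lq
  P3: Rd <- An -> Aj <- Lq
The empty set is not sufficient: P1 (Rd <- An -> Lq) has no collider blocking it and no conditioned non-collider, so it is open.
Try {An}:
  P1: blocked at fork node An ∈ conditioning set.
  P2: blocked at fork node An ∈ conditioning set.
  P3: blocked at fork node An ∈ conditioning set.
{An} contains no descendant of Rd and blocks every backdoor path.
No other singleton works — e.g. {Vd} leaves P1 open — so {An} is the unique smallest valid adjustment set.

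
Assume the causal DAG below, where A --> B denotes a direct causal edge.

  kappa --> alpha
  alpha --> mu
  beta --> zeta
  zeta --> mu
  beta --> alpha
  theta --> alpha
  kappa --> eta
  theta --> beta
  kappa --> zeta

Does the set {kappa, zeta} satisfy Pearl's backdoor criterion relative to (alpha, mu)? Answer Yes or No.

Yes

Backdoor paths from alpha to mu (paths whose first edge points into alpha):
  P1: alpha <- theta -> beta -> zeta -> mu
  P2: alpha <- beta -> zeta -> mu
  P3: alpha <- kappa -> zeta -> mu
Condition 1 (no descendant of alpha in the set): holds — descendants of alpha are {mu}; none are in {kappa, zeta}.
Condition 2 (every backdoor path blocked by {kappa, zeta}):
  P1: blocked at chain node zeta ∈ conditioning set.
  P2: blocked at chain node zeta ∈ conditioning set.
  P3: blocked at fork node kappa ∈ conditioning set.
{kappa, zeta} satisfies the backdoor criterion.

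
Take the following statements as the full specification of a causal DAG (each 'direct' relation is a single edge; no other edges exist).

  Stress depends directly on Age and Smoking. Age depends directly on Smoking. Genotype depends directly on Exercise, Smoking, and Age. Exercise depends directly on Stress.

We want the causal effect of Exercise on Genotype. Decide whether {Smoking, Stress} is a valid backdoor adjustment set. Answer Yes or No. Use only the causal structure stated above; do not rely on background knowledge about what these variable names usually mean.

Backdoor paths from Exercise to Genotype (paths whose first edge points into Exercise):
  P1: Exercise <- Stress <- Smoking -> Age -> Genotype
  P2: Exercise <- Stress <- Smoking -> Genotype
  P3: Exercise <- Stress <- Age <- Smoking -> Genotype
  P4: Exercise <- Stress <- Age -> Genotype
Condition 1 (no descendant of Exercise in the set): holds — descendants of Exercise are {Genotype}; none are in {Smoking, Stress}.
Condition 2 (every backdoor path blocked by {Smoking, Stress}):
  P1: blocked at chain node Stress ∈ conditioning set.
  P2: blocked at chain node Stress ∈ conditioning set.
  P3: blocked at chain node Stress ∈ conditioning set.
  P4: blocked at chain node Stress ∈ conditioning set.
{Smoking, Stress} satisfies the backdoor criterion.

Yes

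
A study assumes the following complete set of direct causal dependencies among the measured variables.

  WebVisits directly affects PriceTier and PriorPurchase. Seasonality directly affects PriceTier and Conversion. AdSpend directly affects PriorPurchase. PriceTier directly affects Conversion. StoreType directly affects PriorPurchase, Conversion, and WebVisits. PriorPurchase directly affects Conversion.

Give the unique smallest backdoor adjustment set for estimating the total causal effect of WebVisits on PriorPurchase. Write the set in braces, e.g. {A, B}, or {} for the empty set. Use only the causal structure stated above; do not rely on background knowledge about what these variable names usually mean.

Variables eligible for adjustment (non-descendants of WebVisits, excluding WebVisits and PriorPurchase): {AdSpend, Seasonality, StoreType}.
Backdoor paths from WebVisits to PriorPurchase:
  P1: WebVisits <- StoreType -> PriorPurchase
  P2: WebVisits <- StoreType -> Conversion <- PriorPurchase
The empty set is not sufficient: P1 (WebVisits <- StoreType -> PriorPurchase) has no collider blocking it and no conditioned non-collider, so it is open.
Try {StoreType}:
  P1: blocked at fork node StoreType ∈ conditioning set.
  P2: blocked at fork node StoreType ∈ conditioning set.
{StoreType} contains no descendant of WebVisits and blocks every backdoor path.
No other singleton works — e.g. {AdSpend} leaves P1 open — so {StoreType} is the unique smallest valid adjustment set.

{StoreType}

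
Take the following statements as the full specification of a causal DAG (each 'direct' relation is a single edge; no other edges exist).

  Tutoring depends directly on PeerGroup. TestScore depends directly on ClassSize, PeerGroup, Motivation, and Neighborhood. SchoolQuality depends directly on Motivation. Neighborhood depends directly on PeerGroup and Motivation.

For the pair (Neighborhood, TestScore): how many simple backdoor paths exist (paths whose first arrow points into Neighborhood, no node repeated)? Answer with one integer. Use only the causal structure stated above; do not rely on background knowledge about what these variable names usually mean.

A backdoor path from Neighborhood to TestScore is any simple undirected path whose first edge points into Neighborhood (i.e. leaves Neighborhood via a parent).
Parents of Neighborhood: {Motivation, PeerGroup}.
Enumerating:
  P1: Neighborhood <- PeerGroup -> TestScore
  P2: Neighborhood <- Motivation -> TestScore
That exhausts the simple backdoor paths. Count: 2.

2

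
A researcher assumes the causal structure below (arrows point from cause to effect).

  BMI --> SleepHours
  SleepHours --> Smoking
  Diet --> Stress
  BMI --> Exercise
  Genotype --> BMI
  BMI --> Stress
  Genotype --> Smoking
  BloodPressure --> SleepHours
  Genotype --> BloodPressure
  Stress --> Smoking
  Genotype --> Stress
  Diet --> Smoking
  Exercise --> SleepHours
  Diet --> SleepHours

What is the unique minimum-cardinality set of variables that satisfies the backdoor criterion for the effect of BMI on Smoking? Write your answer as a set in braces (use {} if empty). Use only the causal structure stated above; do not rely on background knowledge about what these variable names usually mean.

{Genotype}

Variables eligible for adjustment (non-descendants of BMI, excluding BMI and Smoking): {BloodPressure, Diet, Genotype}.
Backdoor paths from BMI to Smoking:
  P1: BMI <- Genotype -> Stress <- Diet -> SleepHours -> Smoking
  P2: BMI <- Genotype -> Stress <- Diet -> Smoking
  P3: BMI <- Genotype -> Stress -> Smoking
  P4: BMI <- Genotype -> BloodPressure -> SleepHours <- Diet -> Stress -> Smoking
  P5: BMI <- Genotype -> BloodPressure -> SleepHours <- Diet -> Smoking
  P6: BMI <- Genotype -> BloodPressure -> SleepHours -> Smoking
  P7: BMI <- Genotype -> Smoking
The empty set is not sufficient: P3 (BMI <- Genotype -> Stress -> Smoking) has no collider blocking it and no conditioned non-collider, so it is open.
Try {Genotype}:
  P1: blocked at fork node Genotype ∈ conditioning set.
  P2: blocked at fork node Genotype ∈ conditioning set.
  P3: blocked at fork node Genotype ∈ conditioning set.
  P4: blocked at fork node Genotype ∈ conditioning set.
  P5: blocked at fork node Genotype ∈ conditioning set.
  P6: blocked at fork node Genotype ∈ conditioning set.
  P7: blocked at fork node Genotype ∈ conditioning set.
{Genotype} contains no descendant of BMI and blocks every backdoor path.
No other singleton works — e.g. {Diet} leaves P3 open — so {Genotype} is the unique smallest valid adjustment set.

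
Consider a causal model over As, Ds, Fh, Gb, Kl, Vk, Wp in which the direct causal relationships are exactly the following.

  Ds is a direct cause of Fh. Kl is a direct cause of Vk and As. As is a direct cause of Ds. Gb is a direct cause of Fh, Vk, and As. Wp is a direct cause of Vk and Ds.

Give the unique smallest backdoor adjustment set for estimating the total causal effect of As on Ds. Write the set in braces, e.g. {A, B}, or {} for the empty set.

Variables eligible for adjustment (non-descendants of As, excluding As and Ds): {Gb, Kl, Vk, Wp}.
Backdoor paths from As to Ds:
  P1: As <- Gb -> Vk <- Wp -> Ds
  P2: As <- Gb -> Fh <- Ds
  P3: As <- Kl -> Vk <- Gb -> Fh <- Ds
  P4: As <- Kl -> Vk <- Wp -> Ds
Each backdoor path contains an unconditioned collider, so every path is already blocked with the empty conditioning set:
  P1: blocked at collider Vk (neither it nor any descendant is in the conditioning set).
  P2: blocked at collider Fh (neither it nor any descendant is in the conditioning set).
  P3: blocked at collider Vk (neither it nor any descendant is in the conditioning set).
  P4: blocked at collider Vk (neither it nor any descendant is in the conditioning set).
The empty set is therefore the unique smallest valid set.

{}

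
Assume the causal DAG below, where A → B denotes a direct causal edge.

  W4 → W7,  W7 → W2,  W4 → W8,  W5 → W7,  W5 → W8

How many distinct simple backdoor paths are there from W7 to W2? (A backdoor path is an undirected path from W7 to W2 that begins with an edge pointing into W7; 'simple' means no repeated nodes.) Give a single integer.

0

A backdoor path from W7 to W2 is any simple undirected path whose first edge points into W7 (i.e. leaves W7 via a parent).
Parents of W7: {W4, W5}.
No simple path from any parent of W7 reaches W2 without revisiting W7, so there are no backdoor paths.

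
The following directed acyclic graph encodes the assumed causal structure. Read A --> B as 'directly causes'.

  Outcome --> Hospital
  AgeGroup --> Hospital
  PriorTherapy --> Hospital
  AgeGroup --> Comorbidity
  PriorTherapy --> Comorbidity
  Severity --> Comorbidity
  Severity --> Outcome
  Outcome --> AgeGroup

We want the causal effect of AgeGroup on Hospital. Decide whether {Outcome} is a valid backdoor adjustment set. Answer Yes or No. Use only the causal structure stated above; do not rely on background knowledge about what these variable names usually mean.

Backdoor paths from AgeGroup to Hospital (paths whose first edge points into AgeGroup):
  P1: AgeGroup <- Outcome <- Severity -> Comorbidity <- PriorTherapy -> Hospital
  P2: AgeGroup <- Outcome -> Hospital
Condition 1 (no descendant of AgeGroup in the set): holds — descendants of AgeGroup are {Comorbidity, Hospital}; none are in {Outcome}.
Condition 2 (every backdoor path blocked by {Outcome}):
  P1: blocked at chain node Outcome ∈ conditioning set.
  P2: blocked at fork node Outcome ∈ conditioning set.
{Outcome} satisfies the backdoor criterion.

Yes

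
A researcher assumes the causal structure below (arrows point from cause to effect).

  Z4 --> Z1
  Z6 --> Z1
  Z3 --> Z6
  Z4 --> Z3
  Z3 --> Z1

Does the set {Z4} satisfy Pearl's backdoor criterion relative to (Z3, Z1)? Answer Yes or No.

Backdoor paths from Z3 to Z1 (paths whose first edge points into Z3):
  P1: Z3 <- Z4 -> Z1
Condition 1 (no descendant of Z3 in the set): holds — descendants of Z3 are {Z1, Z6}; none are in {Z4}.
Condition 2 (every backdoor path blocked by {Z4}):
  P1: blocked at fork node Z4 ∈ conditioning set.
{Z4} satisfies the backdoor criterion.

Yes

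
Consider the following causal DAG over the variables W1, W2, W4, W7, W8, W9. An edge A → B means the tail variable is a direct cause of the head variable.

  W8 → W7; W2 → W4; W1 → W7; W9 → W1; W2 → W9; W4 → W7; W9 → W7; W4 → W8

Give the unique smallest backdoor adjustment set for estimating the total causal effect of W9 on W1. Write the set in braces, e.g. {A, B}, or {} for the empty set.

Variables eligible for adjustment (non-descendants of W9, excluding W9 and W1): {W2, W4, W8}.
Backdoor paths from W9 to W1:
  P1: W9 <- W2 -> W4 -> W8 -> W7 <- W1
  P2: W9 <- W2 -> W4 -> W7 <- W1
Each backdoor path contains an unconditioned collider, so every path is already blocked with the empty conditioning set:
  P1: blocked at collider W7 (neither it nor any descendant is in the conditioning set).
  P2: blocked at collider W7 (neither it nor any descendant is in the conditioning set).
The empty set is therefore the unique smallest valid set.

{}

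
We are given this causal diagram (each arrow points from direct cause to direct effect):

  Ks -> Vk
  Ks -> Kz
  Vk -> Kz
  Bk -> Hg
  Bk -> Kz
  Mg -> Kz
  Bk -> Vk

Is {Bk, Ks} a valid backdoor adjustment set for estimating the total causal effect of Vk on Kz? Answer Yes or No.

Backdoor paths from Vk to Kz (paths whose first edge points into Vk):
  P1: Vk <- Bk -> Kz
  P2: Vk <- Ks -> Kz
Condition 1 (no descendant of Vk in the set): holds — descendants of Vk are {Kz}; none are in {Bk, Ks}.
Condition 2 (every backdoor path blocked by {Bk, Ks}):
  P1: blocked at fork node Bk ∈ conditioning set.
  P2: blocked at fork node Ks ∈ conditioning set.
{Bk, Ks} satisfies the backdoor criterion.

Yes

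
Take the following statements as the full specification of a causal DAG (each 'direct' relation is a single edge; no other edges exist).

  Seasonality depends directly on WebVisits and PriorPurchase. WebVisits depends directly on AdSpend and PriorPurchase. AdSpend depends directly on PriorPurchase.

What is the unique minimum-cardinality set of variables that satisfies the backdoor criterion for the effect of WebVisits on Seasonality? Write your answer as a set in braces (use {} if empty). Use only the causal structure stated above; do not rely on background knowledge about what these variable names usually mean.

{PriorPurchase}

Variables eligible for adjustment (non-descendants of WebVisits, excluding WebVisits and Seasonality): {AdSpend, PriorPurchase}.
Backdoor paths from WebVisits to Seasonality:
  P1: WebVisits <- PriorPurchase -> Seasonality
  P2: WebVisits <- AdSpend <- PriorPurchase -> Seasonality
The empty set is not sufficient: P1 (WebVisits <- PriorPurchase -> Seasonality) has no collider blocking it and no conditioned non-collider, so it is open.
Try {PriorPurchase}:
  P1: blocked at fork node PriorPurchase ∈ conditioning set.
  P2: blocked at fork node PriorPurchase ∈ conditioning set.
{PriorPurchase} contains no descendant of WebVisits and blocks every backdoor path.
No other singleton works — e.g. {AdSpend} leaves P1 open — so {PriorPurchase} is the unique smallest valid adjustment set.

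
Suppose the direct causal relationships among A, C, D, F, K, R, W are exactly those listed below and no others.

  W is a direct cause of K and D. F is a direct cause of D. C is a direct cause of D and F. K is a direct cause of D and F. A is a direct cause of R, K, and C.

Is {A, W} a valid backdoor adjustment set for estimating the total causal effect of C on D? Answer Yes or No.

Backdoor paths from C to D (paths whose first edge points into C):
  P1: C <- A -> K <- W -> D
  P2: C <- A -> K -> F -> D
  P3: C <- A -> K -> D
Condition 1 (no descendant of C in the set): holds — descendants of C are {D, F}; none are in {A, W}.
Condition 2 (every backdoor path blocked by {A, W}):
  P1: blocked at fork node A ∈ conditioning set.
  P2: blocked at fork node A ∈ conditioning set.
  P3: blocked at fork node A ∈ conditioning set.
{A, W} satisfies the backdoor criterion.

Yes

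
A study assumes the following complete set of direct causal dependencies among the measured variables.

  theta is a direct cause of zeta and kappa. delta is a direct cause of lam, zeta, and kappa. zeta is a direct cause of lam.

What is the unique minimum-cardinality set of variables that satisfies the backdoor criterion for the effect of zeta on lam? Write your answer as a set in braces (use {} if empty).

Variables eligible for adjustment (non-descendants of zeta, excluding zeta and lam): {delta, kappa, theta}.
Backdoor paths from zeta to lam:
  P1: zeta <- theta -> kappa <- delta -> lam
  P2: zeta <- delta -> lam
The empty set is not sufficient: P2 (zeta <- delta -> lam) has no collider blocking it and no conditioned non-collider, so it is open.
Try {delta}:
  P1: blocked at collider kappa (neither it nor any descendant is in the conditioning set).
  P2: blocked at fork node delta ∈ conditioning set.
{delta} contains no descendant of zeta and blocks every backdoor path.
No other singleton works — e.g. {theta} leaves P2 open — so {delta} is the unique smallest valid adjustment set.

{delta}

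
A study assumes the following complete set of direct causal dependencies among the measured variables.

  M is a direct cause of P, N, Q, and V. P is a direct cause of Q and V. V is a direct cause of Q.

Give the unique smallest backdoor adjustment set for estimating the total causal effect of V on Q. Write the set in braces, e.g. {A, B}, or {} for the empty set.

{M, P}

Variables eligible for adjustment (non-descendants of V, excluding V and Q): {M, N, P}.
Backdoor paths from V to Q:
  P1: V <- M -> P -> Q
  P2: V <- M -> Q
  P3: V <- P <- M -> Q
  P4: V <- P -> Q
The empty set is not sufficient: P1 (V <- M -> P -> Q) has no collider blocking it and no conditioned non-collider, so it is open.
Try {M, P}:
  P1: blocked at fork node M ∈ conditioning set.
  P2: blocked at fork node M ∈ conditioning set.
  P3: blocked at chain node P ∈ conditioning set.
  P4: blocked at fork node P ∈ conditioning set.
{M, P} contains no descendant of V and blocks every backdoor path.
Every element of {M, P} is needed (dropping M leaves P2 open; dropping P leaves P4 open), so no proper subset is valid.
Among all size-2 subsets of the eligible variables, only {M, P} blocks every backdoor path, so it is the unique smallest valid adjustment set.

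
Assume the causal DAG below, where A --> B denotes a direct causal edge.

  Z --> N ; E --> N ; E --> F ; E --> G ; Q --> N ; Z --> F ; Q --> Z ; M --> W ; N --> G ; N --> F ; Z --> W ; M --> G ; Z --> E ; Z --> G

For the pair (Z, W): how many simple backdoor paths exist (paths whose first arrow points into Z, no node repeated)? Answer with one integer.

3

A backdoor path from Z to W is any simple undirected path whose first edge points into Z (i.e. leaves Z via a parent).
Parents of Z: {Q}.
Enumerating:
  P1: Z <- Q -> N <- E -> G <- M -> W
  P2: Z <- Q -> N -> G <- M -> W
  P3: Z <- Q -> N -> F <- E -> G <- M -> W
That exhausts the simple backdoor paths. Count: 3.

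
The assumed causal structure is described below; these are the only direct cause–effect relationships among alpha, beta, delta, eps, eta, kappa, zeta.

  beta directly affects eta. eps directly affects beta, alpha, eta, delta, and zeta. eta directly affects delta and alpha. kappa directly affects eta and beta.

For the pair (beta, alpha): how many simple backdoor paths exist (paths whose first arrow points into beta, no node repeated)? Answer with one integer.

A backdoor path from beta to alpha is any simple undirected path whose first edge points into beta (i.e. leaves beta via a parent).
Parents of beta: {eps, kappa}.
Enumerating:
  P1: beta <- eps -> eta -> alpha
  P2: beta <- eps -> alpha
  P3: beta <- eps -> delta <- eta -> alpha
  P4: beta <- kappa -> eta <- eps -> alpha
  P5: beta <- kappa -> eta -> alpha
  P6: beta <- kappa -> eta -> delta <- eps -> alpha
That exhausts the simple backdoor paths. Count: 6.

6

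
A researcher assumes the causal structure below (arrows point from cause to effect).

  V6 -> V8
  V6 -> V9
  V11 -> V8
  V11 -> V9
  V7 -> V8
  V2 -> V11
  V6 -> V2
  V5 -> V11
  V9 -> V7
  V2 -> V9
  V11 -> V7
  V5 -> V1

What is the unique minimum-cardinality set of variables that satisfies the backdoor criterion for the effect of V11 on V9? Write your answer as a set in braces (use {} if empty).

{V2}

Variables eligible for adjustment (non-descendants of V11, excluding V11 and V9): {V1, V2, V5, V6}.
Backdoor paths from V11 to V9:
  P1: V11 <- V2 <- V6 -> V9
  P2: V11 <- V2 <- V6 -> V8 <- V7 <- V9
  P3: V11 <- V2 -> V9
The empty set is not sufficient: P1 (V11 <- V2 <- V6 -> V9) has no collider blocking it and no conditioned non-collider, so it is open.
Try {V2}:
  P1: blocked at chain node V2 ∈ conditioning set.
  P2: blocked at chain node V2 ∈ conditioning set.
  P3: blocked at fork node V2 ∈ conditioning set.
{V2} contains no descendant of V11 and blocks every backdoor path.
No other singleton works — e.g. {V6} leaves P3 open — so {V2} is the unique smallest valid adjustment set.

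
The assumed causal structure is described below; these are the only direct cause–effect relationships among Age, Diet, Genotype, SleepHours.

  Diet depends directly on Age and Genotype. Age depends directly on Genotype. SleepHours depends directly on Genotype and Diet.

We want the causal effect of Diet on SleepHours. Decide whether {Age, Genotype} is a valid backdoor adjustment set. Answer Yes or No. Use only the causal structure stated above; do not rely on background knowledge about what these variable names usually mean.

Yes

Backdoor paths from Diet to SleepHours (paths whose first edge points into Diet):
  P1: Diet <- Genotype -> SleepHours
  P2: Diet <- Age <- Genotype -> SleepHours
Condition 1 (no descendant of Diet in the set): holds — descendants of Diet are {SleepHours}; none are in {Age, Genotype}.
Condition 2 (every backdoor path blocked by {Age, Genotype}):
  P1: blocked at fork node Genotype ∈ conditioning set.
  P2: blocked at chain node Age ∈ conditioning set.
{Age, Genotype} satisfies the backdoor criterion.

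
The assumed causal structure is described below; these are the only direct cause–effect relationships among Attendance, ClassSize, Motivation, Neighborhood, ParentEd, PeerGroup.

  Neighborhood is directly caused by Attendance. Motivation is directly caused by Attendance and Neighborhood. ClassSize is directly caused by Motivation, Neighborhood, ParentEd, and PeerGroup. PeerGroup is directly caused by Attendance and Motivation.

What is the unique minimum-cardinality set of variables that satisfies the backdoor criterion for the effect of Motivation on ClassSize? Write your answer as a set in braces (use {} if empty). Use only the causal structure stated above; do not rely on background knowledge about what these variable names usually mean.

{Attendance, Neighborhood}

Variables eligible for adjustment (non-descendants of Motivation, excluding Motivation and ClassSize): {Attendance, Neighborhood, ParentEd}.
Backdoor paths from Motivation to ClassSize:
  P1: Motivation <- Attendance -> Neighborhood -> ClassSize
  P2: Motivation <- Attendance -> PeerGroup -> ClassSize
  P3: Motivation <- Neighborhood <- Attendance -> PeerGroup -> ClassSize
  P4: Motivation <- Neighborhood -> ClassSize
The empty set is not sufficient: P1 (Motivation <- Attendance -> Neighborhood -> ClassSize) has no collider blocking it and no conditioned non-collider, so it is open.
Try {Attendance, Neighborhood}:
  P1: blocked at fork node Attendance ∈ conditioning set.
  P2: blocked at fork node Attendance ∈ conditioning set.
  P3: blocked at chain node Neighborhood ∈ conditioning set.
  P4: blocked at fork node Neighborhood ∈ conditioning set.
{Attendance, Neighborhood} contains no descendant of Motivation and blocks every backdoor path.
Every element of {Attendance, Neighborhood} is needed (dropping Attendance leaves P2 open; dropping Neighborhood leaves P4 open), so no proper subset is valid.
Among all size-2 subsets of the eligible variables, only {Attendance, Neighborhood} blocks every backdoor path, so it is the unique smallest valid adjustment set.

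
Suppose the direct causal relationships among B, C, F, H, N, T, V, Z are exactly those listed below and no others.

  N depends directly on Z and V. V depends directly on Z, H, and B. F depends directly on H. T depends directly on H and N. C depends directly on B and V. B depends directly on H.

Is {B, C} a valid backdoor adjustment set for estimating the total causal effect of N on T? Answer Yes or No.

Backdoor paths from N to T (paths whose first edge points into N):
  P1: N <- Z -> V <- H -> T
  P2: N <- Z -> V <- B <- H -> T
  P3: N <- Z -> V -> C <- B <- H -> T
  P4: N <- V <- H -> T
  P5: N <- V <- B <- H -> T
  P6: N <- V -> C <- B <- H -> T
Condition 1 (no descendant of N in the set): holds — descendants of N are {T}; none are in {B, C}.
Condition 2 (every backdoor path blocked by {B, C}):
  P1: open — collider(s) V are conditioned on (or have a conditioned descendant) and no non-collider on the path is in the set.
  P2: blocked at chain node B ∈ conditioning set.
  P3: blocked at chain node B ∈ conditioning set.
  P4: open — no interior node is in the conditioning set.
  P5: blocked at chain node B ∈ conditioning set.
  P6: blocked at chain node B ∈ conditioning set.
{B, C} does not satisfy the backdoor criterion.

No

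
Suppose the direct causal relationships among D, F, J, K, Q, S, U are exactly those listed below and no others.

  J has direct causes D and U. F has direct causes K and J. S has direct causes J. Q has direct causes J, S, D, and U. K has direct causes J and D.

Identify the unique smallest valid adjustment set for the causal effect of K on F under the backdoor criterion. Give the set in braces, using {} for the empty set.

Variables eligible for adjustment (non-descendants of K, excluding K and F): {D, J, Q, S, U}.
Backdoor paths from K to F:
  P1: K <- D -> J -> F
  P2: K <- D -> Q <- U -> J -> F
  P3: K <- D -> Q <- J -> F
  P4: K <- D -> Q <- S <- J -> F
  P5: K <- J -> F
The empty set is not sufficient: P1 (K <- D -> J -> F) has no collider blocking it and no conditioned non-collider, so it is open.
Try {J}:
  P1: blocked at chain node J ∈ conditioning set.
  P2: blocked at collider Q (neither it nor any descendant is in the conditioning set).
  P3: blocked at collider Q (neither it nor any descendant is in the conditioning set).
  P4: blocked at collider Q (neither it nor any descendant is in the conditioning set).
  P5: blocked at fork node J ∈ conditioning set.
{J} contains no descendant of K and blocks every backdoor path.
No other singleton works — e.g. {D} leaves P5 open — so {J} is the unique smallest valid adjustment set.

{J}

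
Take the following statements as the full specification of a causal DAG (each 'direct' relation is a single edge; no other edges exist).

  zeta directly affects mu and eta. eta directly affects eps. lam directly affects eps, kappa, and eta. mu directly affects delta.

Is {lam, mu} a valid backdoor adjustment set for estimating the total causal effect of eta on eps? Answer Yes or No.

Yes

Backdoor paths from eta to eps (paths whose first edge points into eta):
  P1: eta <- lam -> eps
Condition 1 (no descendant of eta in the set): holds — descendants of eta are {eps}; none are in {lam, mu}.
Condition 2 (every backdoor path blocked by {lam, mu}):
  P1: blocked at fork node lam ∈ conditioning set.
{lam, mu} satisfies the backdoor criterion.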